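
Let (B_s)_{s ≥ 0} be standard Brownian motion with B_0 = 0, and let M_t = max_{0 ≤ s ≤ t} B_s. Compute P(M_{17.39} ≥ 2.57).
P(M_{17.39} ≥ 2.57) = 2·P(B_{17.39} ≥ 2.57) = 2(1 − Φ(2.57/√17.39)) ≈ 0.5377

By the reflection principle for Brownian motion, P(M_t ≥ a) = 2 · P(B_t ≥ a) for a ≥ 0. Since B_t ~ N(0, t), P(B_t ≥ 2.57) = 1 − Φ(2.57/√t) = 1 − Φ(2.57/√17.39) = 1 − Φ(0.6163). So
  P(M_{17.39} ≥ 2.57) = 2(1 − Φ(0.6163)) ≈ 0.5377.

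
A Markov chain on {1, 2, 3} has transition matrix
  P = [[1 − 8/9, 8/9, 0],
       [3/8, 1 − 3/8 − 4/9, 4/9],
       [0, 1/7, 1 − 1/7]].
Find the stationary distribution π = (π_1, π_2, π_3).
π = (243/2611, 576/2611, 256/373)

This is a birth-death chain on three states, which satisfies detailed balance: π_1 · P_{12} = π_2 · P_{21} and π_2 · P_{23} = π_3 · P_{32}.
From π_1 · 8/9 = π_2 · 3/8: π_2/π_1 = (8/9)/(3/8) = 64/27.
From π_2 · 4/9 = π_3 · 1/7: π_3/π_2 = (4/9)/(1/7) = 28/9.
Take π_1 proportional to 1; then unnormalized π = (1, 64/27, 1792/243). Normalize by dividing by the sum 2611/243:
  π = (243/2611, 576/2611, 256/373).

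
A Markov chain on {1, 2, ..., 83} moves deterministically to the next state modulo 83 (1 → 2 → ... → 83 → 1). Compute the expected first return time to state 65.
E[T_65 | X_0 = 65] = 83

The chain cycles deterministically, so starting at state 65 it returns in exactly 83 steps. Equivalently, the stationary distribution is uniform π_j = 1/83 for every state j, so by Kac's formula E[T_65] = 1/π_65 = 83.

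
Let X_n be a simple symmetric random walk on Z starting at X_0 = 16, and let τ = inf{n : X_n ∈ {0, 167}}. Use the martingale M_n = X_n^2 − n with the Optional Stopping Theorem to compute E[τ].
E[τ] = 2416

M_n = X_n^2 − n is a martingale (since E[X_{n+1}^2 | F_n] = X_n^2 + 1). By OST (τ has finite mean in a bounded region), E[M_τ] = E[M_0] = X_0^2 − 0 = 16^2 = 256. Also E[M_τ] = E[X_τ^2] − E[τ]. The walk exits at 0 or 167, with P(hit 167 first) = 16/167, so E[X_τ^2] = 167^2 · 16/167 + 0 = 2672. Thus E[τ] = E[X_τ^2] − E[M_τ] = 2672 − 256 = 2416 = 16(167 − 16) = 2416.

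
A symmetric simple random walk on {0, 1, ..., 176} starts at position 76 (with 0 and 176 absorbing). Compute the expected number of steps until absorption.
E[τ | X_0 = 76] = 7600

Let v_k = E[τ | X_0 = k]. Boundary: v_0 = v_176 = 0. Recurrence: v_k = 1 + (v_{k-1} + v_{k+1})/2 for 1 ≤ k ≤ 175. The particular solution to v_k − (v_{k-1} + v_{k+1})/2 = 1 is v_k = −k^2. Adding homogeneous solution A + B k and matching boundaries gives v_k = k (176 − k). Substituting k = 76: v_76 = 76 · 100 = 7600.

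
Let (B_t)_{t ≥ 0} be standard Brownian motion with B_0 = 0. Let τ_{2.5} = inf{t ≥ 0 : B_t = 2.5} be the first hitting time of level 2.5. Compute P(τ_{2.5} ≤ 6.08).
P(τ_{2.5} ≤ 6.08) = 2(1 − Φ(2.5/√6.08)) = 2(1 − Φ(1.0139)) ≈ 0.3106

By the reflection principle for standard BM, P(τ_b ≤ t) = 2 · P(B_t ≥ b). Since B_t ~ N(0, t), P(B_t ≥ 2.5) = 1 − Φ(2.5/√t) = 1 − Φ(2.5/√6.08) = 1 − Φ(1.0139) ≈ 0.15532. Doubling: P(τ_{2.5} ≤ 6.08) ≈ 2 · 0.15532 = 0.31064 ≈ 0.3106.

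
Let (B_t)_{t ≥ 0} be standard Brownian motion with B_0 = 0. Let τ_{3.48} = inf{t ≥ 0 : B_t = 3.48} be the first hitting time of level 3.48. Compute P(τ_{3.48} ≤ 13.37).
P(τ_{3.48} ≤ 13.37) = 2(1 − Φ(3.48/√13.37)) = 2(1 − Φ(0.9517)) ≈ 0.3412

By the reflection principle for standard BM, P(τ_b ≤ t) = 2 · P(B_t ≥ b). Since B_t ~ N(0, t), P(B_t ≥ 3.48) = 1 − Φ(3.48/√t) = 1 − Φ(3.48/√13.37) = 1 − Φ(0.9517) ≈ 0.17062. Doubling: P(τ_{3.48} ≤ 13.37) ≈ 2 · 0.17062 = 0.34124 ≈ 0.3412.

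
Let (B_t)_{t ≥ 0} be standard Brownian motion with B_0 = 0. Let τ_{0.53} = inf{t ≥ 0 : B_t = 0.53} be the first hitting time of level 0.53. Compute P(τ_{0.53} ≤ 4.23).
P(τ_{0.53} ≤ 4.23) = 2(1 − Φ(0.53/√4.23)) = 2(1 − Φ(0.2577)) ≈ 0.7966

By the reflection principle for standard BM, P(τ_b ≤ t) = 2 · P(B_t ≥ b). Since B_t ~ N(0, t), P(B_t ≥ 0.53) = 1 − Φ(0.53/√t) = 1 − Φ(0.53/√4.23) = 1 − Φ(0.2577) ≈ 0.39832. Doubling: P(τ_{0.53} ≤ 4.23) ≈ 2 · 0.39832 = 0.79664 ≈ 0.7966.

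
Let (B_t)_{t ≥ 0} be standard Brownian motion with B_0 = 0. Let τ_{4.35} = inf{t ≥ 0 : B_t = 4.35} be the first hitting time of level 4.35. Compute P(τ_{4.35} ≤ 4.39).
P(τ_{4.35} ≤ 4.39) = 2(1 − Φ(4.35/√4.39)) = 2(1 − Φ(2.0761)) ≈ 0.0379

By the reflection principle for standard BM, P(τ_b ≤ t) = 2 · P(B_t ≥ b). Since B_t ~ N(0, t), P(B_t ≥ 4.35) = 1 − Φ(4.35/√t) = 1 − Φ(4.35/√4.39) = 1 − Φ(2.0761) ≈ 0.01894. Doubling: P(τ_{4.35} ≤ 4.39) ≈ 2 · 0.01894 = 0.03788 ≈ 0.0379.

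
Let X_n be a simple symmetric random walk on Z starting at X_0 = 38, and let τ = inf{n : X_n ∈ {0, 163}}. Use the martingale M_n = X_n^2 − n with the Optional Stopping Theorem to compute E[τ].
E[τ] = 4750

M_n = X_n^2 − n is a martingale (since E[X_{n+1}^2 | F_n] = X_n^2 + 1). By OST (τ has finite mean in a bounded region), E[M_τ] = E[M_0] = X_0^2 − 0 = 38^2 = 1444. Also E[M_τ] = E[X_τ^2] − E[τ]. The walk exits at 0 or 163, with P(hit 163 first) = 38/163, so E[X_τ^2] = 163^2 · 38/163 + 0 = 6194. Thus E[τ] = E[X_τ^2] − E[M_τ] = 6194 − 1444 = 4750 = 38(163 − 38) = 4750.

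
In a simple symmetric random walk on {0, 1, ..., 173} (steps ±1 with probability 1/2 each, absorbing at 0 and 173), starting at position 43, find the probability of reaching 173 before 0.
P(hit 173 before 0) = 43/173

Let u_k = P(hit 173 before 0 | start at k). Then u_0 = 0, u_173 = 1, and u_k = u_{k-1}/2 + u_{k+1}/2 for 1 ≤ k ≤ 172. This harmonic recurrence is solved by u_k = k/173, giving u_43 = 43/173.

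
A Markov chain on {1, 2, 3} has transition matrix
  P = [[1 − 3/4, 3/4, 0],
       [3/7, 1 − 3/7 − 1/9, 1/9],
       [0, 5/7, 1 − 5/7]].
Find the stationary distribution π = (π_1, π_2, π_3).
π = (45/136, 315/544, 49/544)

This is a birth-death chain on three states, which satisfies detailed balance: π_1 · P_{12} = π_2 · P_{21} and π_2 · P_{23} = π_3 · P_{32}.
From π_1 · 3/4 = π_2 · 3/7: π_2/π_1 = (3/4)/(3/7) = 7/4.
From π_2 · 1/9 = π_3 · 5/7: π_3/π_2 = (1/9)/(5/7) = 7/45.
Take π_1 proportional to 1; then unnormalized π = (1, 7/4, 49/180). Normalize by dividing by the sum 136/45:
  π = (45/136, 315/544, 49/544).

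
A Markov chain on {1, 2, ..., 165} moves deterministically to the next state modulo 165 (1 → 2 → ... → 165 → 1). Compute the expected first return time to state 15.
E[T_15 | X_0 = 15] = 165

The chain cycles deterministically, so starting at state 15 it returns in exactly 165 steps. Equivalently, the stationary distribution is uniform π_j = 1/165 for every state j, so by Kac's formula E[T_15] = 1/π_15 = 165.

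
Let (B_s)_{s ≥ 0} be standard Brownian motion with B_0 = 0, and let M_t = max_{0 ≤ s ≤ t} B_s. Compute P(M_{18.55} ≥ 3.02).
P(M_{18.55} ≥ 3.02) = 2·P(B_{18.55} ≥ 3.02) = 2(1 − Φ(3.02/√18.55)) ≈ 0.4832

By the reflection principle for Brownian motion, P(M_t ≥ a) = 2 · P(B_t ≥ a) for a ≥ 0. Since B_t ~ N(0, t), P(B_t ≥ 3.02) = 1 − Φ(3.02/√t) = 1 − Φ(3.02/√18.55) = 1 − Φ(0.7012). So
  P(M_{18.55} ≥ 3.02) = 2(1 − Φ(0.7012)) ≈ 0.4832.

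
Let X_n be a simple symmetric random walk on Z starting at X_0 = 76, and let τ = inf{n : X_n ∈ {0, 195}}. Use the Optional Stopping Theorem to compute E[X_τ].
E[X_τ] = 76

X_n is a martingale and τ is a bounded-mean stopping time (indeed τ is finite a.s. with bounded expectation since the walk is in a bounded region). By the OST, E[X_τ] = E[X_0] = 76. Equivalently: E[X_τ] = 195 · P(hit 195 first) + 0 · P(hit 0 first) = 195 · (76/195) = 76.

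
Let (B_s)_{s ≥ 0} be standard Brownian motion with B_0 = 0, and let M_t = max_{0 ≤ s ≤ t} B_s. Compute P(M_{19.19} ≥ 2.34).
P(M_{19.19} ≥ 2.34) = 2·P(B_{19.19} ≥ 2.34) = 2(1 − Φ(2.34/√19.19)) ≈ 0.5932

By the reflection principle for Brownian motion, P(M_t ≥ a) = 2 · P(B_t ≥ a) for a ≥ 0. Since B_t ~ N(0, t), P(B_t ≥ 2.34) = 1 − Φ(2.34/√t) = 1 − Φ(2.34/√19.19) = 1 − Φ(0.5342). So
  P(M_{19.19} ≥ 2.34) = 2(1 − Φ(0.5342)) ≈ 0.5932.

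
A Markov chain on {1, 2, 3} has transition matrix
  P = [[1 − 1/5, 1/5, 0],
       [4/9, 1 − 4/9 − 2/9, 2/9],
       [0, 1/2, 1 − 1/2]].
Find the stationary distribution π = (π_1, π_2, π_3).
π = (20/33, 3/11, 4/33)

This is a birth-death chain on three states, which satisfies detailed balance: π_1 · P_{12} = π_2 · P_{21} and π_2 · P_{23} = π_3 · P_{32}.
From π_1 · 1/5 = π_2 · 4/9: π_2/π_1 = (1/5)/(4/9) = 9/20.
From π_2 · 2/9 = π_3 · 1/2: π_3/π_2 = (2/9)/(1/2) = 4/9.
Take π_1 proportional to 1; then unnormalized π = (1, 9/20, 1/5). Normalize by dividing by the sum 33/20:
  π = (20/33, 3/11, 4/33).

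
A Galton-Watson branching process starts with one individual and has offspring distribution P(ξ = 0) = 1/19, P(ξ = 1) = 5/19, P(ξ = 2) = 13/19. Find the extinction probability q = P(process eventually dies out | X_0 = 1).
q = 1/13

The pgf is f(s) = 1/19 + 5/19·s + 13/19·s². The extinction probability q is the smallest fixed point of f in [0, 1]. Setting s = f(s):
  13/19·s² + (5/19 − 1)·s + 1/19 = 0
  13/19·s² − (1/19 + 13/19)·s + 1/19 = 0
which factors as (s − 1)·(13/19·s − 1/19) = 0, giving roots s = 1 and s = (1/19)/(13/19) = 1/13.
Mean offspring μ = 5/19 + 2·13/19 = 31/19 > 1 (supercritical), so q < 1. The extinction probability is the smaller root: q = (1/19)/(13/19) = 1/13.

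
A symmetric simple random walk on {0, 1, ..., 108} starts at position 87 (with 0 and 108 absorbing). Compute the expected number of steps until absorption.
E[τ | X_0 = 87] = 1827

Let v_k = E[τ | X_0 = k]. Boundary: v_0 = v_108 = 0. Recurrence: v_k = 1 + (v_{k-1} + v_{k+1})/2 for 1 ≤ k ≤ 107. The particular solution to v_k − (v_{k-1} + v_{k+1})/2 = 1 is v_k = −k^2. Adding homogeneous solution A + B k and matching boundaries gives v_k = k (108 − k). Substituting k = 87: v_87 = 87 · 21 = 1827.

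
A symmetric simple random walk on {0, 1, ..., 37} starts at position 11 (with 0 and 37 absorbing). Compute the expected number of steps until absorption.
E[τ | X_0 = 11] = 286

Let v_k = E[τ | X_0 = k]. Boundary: v_0 = v_37 = 0. Recurrence: v_k = 1 + (v_{k-1} + v_{k+1})/2 for 1 ≤ k ≤ 36. The particular solution to v_k − (v_{k-1} + v_{k+1})/2 = 1 is v_k = −k^2. Adding homogeneous solution A + B k and matching boundaries gives v_k = k (37 − k). Substituting k = 11: v_11 = 11 · 26 = 286.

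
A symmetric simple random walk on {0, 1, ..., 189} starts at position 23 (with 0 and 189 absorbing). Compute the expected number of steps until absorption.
E[τ | X_0 = 23] = 3818

Let v_k = E[τ | X_0 = k]. Boundary: v_0 = v_189 = 0. Recurrence: v_k = 1 + (v_{k-1} + v_{k+1})/2 for 1 ≤ k ≤ 188. The particular solution to v_k − (v_{k-1} + v_{k+1})/2 = 1 is v_k = −k^2. Adding homogeneous solution A + B k and matching boundaries gives v_k = k (189 − k). Substituting k = 23: v_23 = 23 · 166 = 3818.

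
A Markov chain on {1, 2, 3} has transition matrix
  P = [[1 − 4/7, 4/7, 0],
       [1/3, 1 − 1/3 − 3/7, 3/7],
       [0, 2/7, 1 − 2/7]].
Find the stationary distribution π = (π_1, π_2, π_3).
π = (7/37, 12/37, 18/37)

This is a birth-death chain on three states, which satisfies detailed balance: π_1 · P_{12} = π_2 · P_{21} and π_2 · P_{23} = π_3 · P_{32}.
From π_1 · 4/7 = π_2 · 1/3: π_2/π_1 = (4/7)/(1/3) = 12/7.
From π_2 · 3/7 = π_3 · 2/7: π_3/π_2 = (3/7)/(2/7) = 3/2.
Take π_1 proportional to 1; then unnormalized π = (1, 12/7, 18/7). Normalize by dividing by the sum 37/7:
  π = (7/37, 12/37, 18/37).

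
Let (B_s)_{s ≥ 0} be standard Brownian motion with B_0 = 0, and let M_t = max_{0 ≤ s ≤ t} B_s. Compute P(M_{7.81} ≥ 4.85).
P(M_{7.81} ≥ 4.85) = 2·P(B_{7.81} ≥ 4.85) = 2(1 − Φ(4.85/√7.81)) ≈ 0.0827

By the reflection principle for Brownian motion, P(M_t ≥ a) = 2 · P(B_t ≥ a) for a ≥ 0. Since B_t ~ N(0, t), P(B_t ≥ 4.85) = 1 − Φ(4.85/√t) = 1 − Φ(4.85/√7.81) = 1 − Φ(1.7355). So
  P(M_{7.81} ≥ 4.85) = 2(1 − Φ(1.7355)) ≈ 0.0827.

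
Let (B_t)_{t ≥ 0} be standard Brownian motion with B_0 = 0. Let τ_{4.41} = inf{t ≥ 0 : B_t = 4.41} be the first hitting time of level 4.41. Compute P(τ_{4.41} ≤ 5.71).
P(τ_{4.41} ≤ 5.71) = 2(1 − Φ(4.41/√5.71)) = 2(1 − Φ(1.8455)) ≈ 0.0650

By the reflection principle for standard BM, P(τ_b ≤ t) = 2 · P(B_t ≥ b). Since B_t ~ N(0, t), P(B_t ≥ 4.41) = 1 − Φ(4.41/√t) = 1 − Φ(4.41/√5.71) = 1 − Φ(1.8455) ≈ 0.03248. Doubling: P(τ_{4.41} ≤ 5.71) ≈ 2 · 0.03248 = 0.06496 ≈ 0.0650.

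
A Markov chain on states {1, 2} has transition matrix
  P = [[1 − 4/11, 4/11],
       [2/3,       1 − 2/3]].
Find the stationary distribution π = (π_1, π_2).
π_1 = 11/17, π_2 = 6/17

Solve πP = π with π_1 + π_2 = 1. From πP = π: π_1 · (1 − 4/11) + π_2 · 2/3 = π_1 ⇒ π_2 · 2/3 = π_1 · 4/11 ⇒ π_2/π_1 = (4/11)/(2/3) = 6/11. Together with π_1 + π_2 = 1:
  π_1 = (2/3)/(4/11 + 2/3) = (2/3)/(34/33) = 11/17,
  π_2 = (4/11)/(4/11 + 2/3) = (4/11)/(34/33) = 6/17.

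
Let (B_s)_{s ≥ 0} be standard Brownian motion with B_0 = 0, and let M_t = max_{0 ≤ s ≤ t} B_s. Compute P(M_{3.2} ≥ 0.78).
P(M_{3.2} ≥ 0.78) = 2·P(B_{3.2} ≥ 0.78) = 2(1 − Φ(0.78/√3.2)) ≈ 0.6628

By the reflection principle for Brownian motion, P(M_t ≥ a) = 2 · P(B_t ≥ a) for a ≥ 0. Since B_t ~ N(0, t), P(B_t ≥ 0.78) = 1 − Φ(0.78/√t) = 1 − Φ(0.78/√3.2) = 1 − Φ(0.4360). So
  P(M_{3.2} ≥ 0.78) = 2(1 − Φ(0.4360)) ≈ 0.6628.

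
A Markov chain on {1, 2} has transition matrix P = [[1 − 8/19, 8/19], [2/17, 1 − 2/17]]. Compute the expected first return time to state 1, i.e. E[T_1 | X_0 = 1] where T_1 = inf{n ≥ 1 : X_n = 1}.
E[T_1 | X_0 = 1] = 1/π_1 = 87/19

For an irreducible recurrent Markov chain with stationary distribution π, E[T_i | X_0 = i] = 1/π_i (Kac's formula). Here π_1 = (2/17)/(8/19 + 2/17) = (2/17)/(174/323) = 19/87, so E[T_1 | X_0 = 1] = 1/π_1 = (8/19 + 2/17)/(2/17) = (174/323)/(2/17) = 87/19.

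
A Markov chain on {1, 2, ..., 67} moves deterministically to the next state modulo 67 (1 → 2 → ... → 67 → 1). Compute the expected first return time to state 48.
E[T_48 | X_0 = 48] = 67

The chain cycles deterministically, so starting at state 48 it returns in exactly 67 steps. Equivalently, the stationary distribution is uniform π_j = 1/67 for every state j, so by Kac's formula E[T_48] = 1/π_48 = 67.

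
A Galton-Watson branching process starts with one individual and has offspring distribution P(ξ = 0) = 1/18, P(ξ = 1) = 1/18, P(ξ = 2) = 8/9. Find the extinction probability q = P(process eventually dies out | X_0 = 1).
q = 1/16

The pgf is f(s) = 1/18 + 1/18·s + 8/9·s². The extinction probability q is the smallest fixed point of f in [0, 1]. Setting s = f(s):
  8/9·s² + (1/18 − 1)·s + 1/18 = 0
  8/9·s² − (1/18 + 8/9)·s + 1/18 = 0
which factors as (s − 1)·(8/9·s − 1/18) = 0, giving roots s = 1 and s = (1/18)/(8/9) = 1/16.
Mean offspring μ = 1/18 + 2·8/9 = 11/6 > 1 (supercritical), so q < 1. The extinction probability is the smaller root: q = (1/18)/(8/9) = 1/16.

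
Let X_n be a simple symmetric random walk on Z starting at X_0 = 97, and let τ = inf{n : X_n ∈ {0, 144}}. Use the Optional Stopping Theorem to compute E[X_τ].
E[X_τ] = 97

X_n is a martingale and τ is a bounded-mean stopping time (indeed τ is finite a.s. with bounded expectation since the walk is in a bounded region). By the OST, E[X_τ] = E[X_0] = 97. Equivalently: E[X_τ] = 144 · P(hit 144 first) + 0 · P(hit 0 first) = 144 · (97/144) = 97.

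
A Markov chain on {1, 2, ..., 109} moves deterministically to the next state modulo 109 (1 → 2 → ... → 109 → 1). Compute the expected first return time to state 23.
E[T_23 | X_0 = 23] = 109

The chain cycles deterministically, so starting at state 23 it returns in exactly 109 steps. Equivalently, the stationary distribution is uniform π_j = 1/109 for every state j, so by Kac's formula E[T_23] = 1/π_23 = 109.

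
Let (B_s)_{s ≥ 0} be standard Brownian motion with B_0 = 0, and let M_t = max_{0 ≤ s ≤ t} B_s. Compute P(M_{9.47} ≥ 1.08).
P(M_{9.47} ≥ 1.08) = 2·P(B_{9.47} ≥ 1.08) = 2(1 − Φ(1.08/√9.47)) ≈ 0.7256

By the reflection principle for Brownian motion, P(M_t ≥ a) = 2 · P(B_t ≥ a) for a ≥ 0. Since B_t ~ N(0, t), P(B_t ≥ 1.08) = 1 − Φ(1.08/√t) = 1 − Φ(1.08/√9.47) = 1 − Φ(0.3510). So
  P(M_{9.47} ≥ 1.08) = 2(1 − Φ(0.3510)) ≈ 0.7256.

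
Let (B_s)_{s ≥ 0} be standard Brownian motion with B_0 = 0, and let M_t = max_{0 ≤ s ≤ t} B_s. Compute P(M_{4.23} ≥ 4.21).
P(M_{4.23} ≥ 4.21) = 2·P(B_{4.23} ≥ 4.21) = 2(1 − Φ(4.21/√4.23)) ≈ 0.0407

By the reflection principle for Brownian motion, P(M_t ≥ a) = 2 · P(B_t ≥ a) for a ≥ 0. Since B_t ~ N(0, t), P(B_t ≥ 4.21) = 1 − Φ(4.21/√t) = 1 − Φ(4.21/√4.23) = 1 − Φ(2.0470). So
  P(M_{4.23} ≥ 4.21) = 2(1 − Φ(2.0470)) ≈ 0.0407.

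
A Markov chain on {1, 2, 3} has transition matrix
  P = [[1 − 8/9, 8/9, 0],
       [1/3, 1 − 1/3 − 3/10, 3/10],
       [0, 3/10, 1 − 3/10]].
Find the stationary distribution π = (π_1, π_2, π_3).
π = (3/19, 8/19, 8/19)

This is a birth-death chain on three states, which satisfies detailed balance: π_1 · P_{12} = π_2 · P_{21} and π_2 · P_{23} = π_3 · P_{32}.
From π_1 · 8/9 = π_2 · 1/3: π_2/π_1 = (8/9)/(1/3) = 8/3.
From π_2 · 3/10 = π_3 · 3/10: π_3/π_2 = (3/10)/(3/10) = 1.
Take π_1 proportional to 1; then unnormalized π = (1, 8/3, 8/3). Normalize by dividing by the sum 19/3:
  π = (3/19, 8/19, 8/19).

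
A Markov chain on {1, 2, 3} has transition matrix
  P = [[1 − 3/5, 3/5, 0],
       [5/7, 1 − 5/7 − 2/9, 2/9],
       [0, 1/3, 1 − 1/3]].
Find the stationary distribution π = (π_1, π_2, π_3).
π = (5/12, 7/20, 7/30)

This is a birth-death chain on three states, which satisfies detailed balance: π_1 · P_{12} = π_2 · P_{21} and π_2 · P_{23} = π_3 · P_{32}.
From π_1 · 3/5 = π_2 · 5/7: π_2/π_1 = (3/5)/(5/7) = 21/25.
From π_2 · 2/9 = π_3 · 1/3: π_3/π_2 = (2/9)/(1/3) = 2/3.
Take π_1 proportional to 1; then unnormalized π = (1, 21/25, 14/25). Normalize by dividing by the sum 12/5:
  π = (5/12, 7/20, 7/30).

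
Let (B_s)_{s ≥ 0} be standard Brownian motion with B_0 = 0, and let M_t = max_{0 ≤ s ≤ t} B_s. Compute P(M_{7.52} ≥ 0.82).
P(M_{7.52} ≥ 0.82) = 2·P(B_{7.52} ≥ 0.82) = 2(1 − Φ(0.82/√7.52)) ≈ 0.7649

By the reflection principle for Brownian motion, P(M_t ≥ a) = 2 · P(B_t ≥ a) for a ≥ 0. Since B_t ~ N(0, t), P(B_t ≥ 0.82) = 1 − Φ(0.82/√t) = 1 − Φ(0.82/√7.52) = 1 − Φ(0.2990). So
  P(M_{7.52} ≥ 0.82) = 2(1 − Φ(0.2990)) ≈ 0.7649.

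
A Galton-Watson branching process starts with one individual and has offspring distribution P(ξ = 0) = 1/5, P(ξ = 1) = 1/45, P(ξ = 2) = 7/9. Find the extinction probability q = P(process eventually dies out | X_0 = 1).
q = 9/35

The pgf is f(s) = 1/5 + 1/45·s + 7/9·s². The extinction probability q is the smallest fixed point of f in [0, 1]. Setting s = f(s):
  7/9·s² + (1/45 − 1)·s + 1/5 = 0
  7/9·s² − (1/5 + 7/9)·s + 1/5 = 0
which factors as (s − 1)·(7/9·s − 1/5) = 0, giving roots s = 1 and s = (1/5)/(7/9) = 9/35.
Mean offspring μ = 1/45 + 2·7/9 = 71/45 > 1 (supercritical), so q < 1. The extinction probability is the smaller root: q = (1/5)/(7/9) = 9/35.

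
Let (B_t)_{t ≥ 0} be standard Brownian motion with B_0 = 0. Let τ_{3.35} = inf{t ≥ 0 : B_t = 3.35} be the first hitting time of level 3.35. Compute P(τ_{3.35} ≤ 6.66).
P(τ_{3.35} ≤ 6.66) = 2(1 − Φ(3.35/√6.66)) = 2(1 − Φ(1.2981)) ≈ 0.1943

By the reflection principle for standard BM, P(τ_b ≤ t) = 2 · P(B_t ≥ b). Since B_t ~ N(0, t), P(B_t ≥ 3.35) = 1 − Φ(3.35/√t) = 1 − Φ(3.35/√6.66) = 1 − Φ(1.2981) ≈ 0.09713. Doubling: P(τ_{3.35} ≤ 6.66) ≈ 2 · 0.09713 = 0.19426 ≈ 0.1943.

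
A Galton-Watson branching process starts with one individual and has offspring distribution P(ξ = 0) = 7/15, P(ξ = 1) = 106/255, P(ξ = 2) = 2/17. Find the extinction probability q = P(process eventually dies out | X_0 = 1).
q = 1

Mean offspring μ = 0·7/15 + 1·106/255 + 2·2/17 = 166/255 ≤ 1. For μ ≤ 1 with offspring not concentrated at 1, the Galton-Watson process goes extinct almost surely, so q = 1.
(Algebraic check: The pgf is f(s) = 7/15 + 106/255·s + 2/17·s². The extinction probability q is the smallest fixed point of f in [0, 1]. Setting s = f(s):
  2/17·s² + (106/255 − 1)·s + 7/15 = 0
  2/17·s² − (7/15 + 2/17)·s + 7/15 = 0
which factors as (s − 1)·(2/17·s − 7/15) = 0, giving roots s = 1 and s = (7/15)/(2/17) = 119/30. Since 119/30 ≥ 1, the smallest root in [0, 1] is s = 1.)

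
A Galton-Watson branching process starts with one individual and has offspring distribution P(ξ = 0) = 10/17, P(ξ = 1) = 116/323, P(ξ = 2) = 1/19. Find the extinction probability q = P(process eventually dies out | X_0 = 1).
q = 1

Mean offspring μ = 0·10/17 + 1·116/323 + 2·1/19 = 150/323 ≤ 1. For μ ≤ 1 with offspring not concentrated at 1, the Galton-Watson process goes extinct almost surely, so q = 1.
(Algebraic check: The pgf is f(s) = 10/17 + 116/323·s + 1/19·s². The extinction probability q is the smallest fixed point of f in [0, 1]. Setting s = f(s):
  1/19·s² + (116/323 − 1)·s + 10/17 = 0
  1/19·s² − (10/17 + 1/19)·s + 10/17 = 0
which factors as (s − 1)·(1/19·s − 10/17) = 0, giving roots s = 1 and s = (10/17)/(1/19) = 190/17. Since 190/17 ≥ 1, the smallest root in [0, 1] is s = 1.)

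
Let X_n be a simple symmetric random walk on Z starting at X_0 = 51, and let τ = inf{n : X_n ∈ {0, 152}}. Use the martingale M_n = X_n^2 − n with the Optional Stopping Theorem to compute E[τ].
E[τ] = 5151

M_n = X_n^2 − n is a martingale (since E[X_{n+1}^2 | F_n] = X_n^2 + 1). By OST (τ has finite mean in a bounded region), E[M_τ] = E[M_0] = X_0^2 − 0 = 51^2 = 2601. Also E[M_τ] = E[X_τ^2] − E[τ]. The walk exits at 0 or 152, with P(hit 152 first) = 51/152, so E[X_τ^2] = 152^2 · 51/152 + 0 = 7752. Thus E[τ] = E[X_τ^2] − E[M_τ] = 7752 − 2601 = 5151 = 51(152 − 51) = 5151.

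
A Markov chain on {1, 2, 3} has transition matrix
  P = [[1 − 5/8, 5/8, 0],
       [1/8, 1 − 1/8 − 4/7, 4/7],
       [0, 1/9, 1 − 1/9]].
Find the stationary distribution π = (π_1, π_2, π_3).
π = (7/222, 35/222, 30/37)

This is a birth-death chain on three states, which satisfies detailed balance: π_1 · P_{12} = π_2 · P_{21} and π_2 · P_{23} = π_3 · P_{32}.
From π_1 · 5/8 = π_2 · 1/8: π_2/π_1 = (5/8)/(1/8) = 5.
From π_2 · 4/7 = π_3 · 1/9: π_3/π_2 = (4/7)/(1/9) = 36/7.
Take π_1 proportional to 1; then unnormalized π = (1, 5, 180/7). Normalize by dividing by the sum 222/7:
  π = (7/222, 35/222, 30/37).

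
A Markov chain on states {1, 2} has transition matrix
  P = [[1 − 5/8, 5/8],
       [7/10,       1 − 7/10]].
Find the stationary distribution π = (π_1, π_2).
π_1 = 28/53, π_2 = 25/53

Solve πP = π with π_1 + π_2 = 1. From πP = π: π_1 · (1 − 5/8) + π_2 · 7/10 = π_1 ⇒ π_2 · 7/10 = π_1 · 5/8 ⇒ π_2/π_1 = (5/8)/(7/10) = 25/28. Together with π_1 + π_2 = 1:
  π_1 = (7/10)/(5/8 + 7/10) = (7/10)/(53/40) = 28/53,
  π_2 = (5/8)/(5/8 + 7/10) = (5/8)/(53/40) = 25/53.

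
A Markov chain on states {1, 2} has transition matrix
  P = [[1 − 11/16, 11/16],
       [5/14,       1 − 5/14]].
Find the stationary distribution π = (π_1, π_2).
π_1 = 40/117, π_2 = 77/117

Solve πP = π with π_1 + π_2 = 1. From πP = π: π_1 · (1 − 11/16) + π_2 · 5/14 = π_1 ⇒ π_2 · 5/14 = π_1 · 11/16 ⇒ π_2/π_1 = (11/16)/(5/14) = 77/40. Together with π_1 + π_2 = 1:
  π_1 = (5/14)/(11/16 + 5/14) = (5/14)/(117/112) = 40/117,
  π_2 = (11/16)/(11/16 + 5/14) = (11/16)/(117/112) = 77/117.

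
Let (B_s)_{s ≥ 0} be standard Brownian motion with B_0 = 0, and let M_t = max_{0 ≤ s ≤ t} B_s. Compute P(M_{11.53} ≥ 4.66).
P(M_{11.53} ≥ 4.66) = 2·P(B_{11.53} ≥ 4.66) = 2(1 − Φ(4.66/√11.53)) ≈ 0.1699

By the reflection principle for Brownian motion, P(M_t ≥ a) = 2 · P(B_t ≥ a) for a ≥ 0. Since B_t ~ N(0, t), P(B_t ≥ 4.66) = 1 − Φ(4.66/√t) = 1 − Φ(4.66/√11.53) = 1 − Φ(1.3724). So
  P(M_{11.53} ≥ 4.66) = 2(1 − Φ(1.3724)) ≈ 0.1699.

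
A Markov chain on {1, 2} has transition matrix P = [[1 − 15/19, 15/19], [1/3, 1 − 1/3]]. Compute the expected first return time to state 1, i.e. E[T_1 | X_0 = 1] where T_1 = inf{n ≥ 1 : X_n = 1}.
E[T_1 | X_0 = 1] = 1/π_1 = 64/19

For an irreducible recurrent Markov chain with stationary distribution π, E[T_i | X_0 = i] = 1/π_i (Kac's formula). Here π_1 = (1/3)/(15/19 + 1/3) = (1/3)/(64/57) = 19/64, so E[T_1 | X_0 = 1] = 1/π_1 = (15/19 + 1/3)/(1/3) = (64/57)/(1/3) = 64/19.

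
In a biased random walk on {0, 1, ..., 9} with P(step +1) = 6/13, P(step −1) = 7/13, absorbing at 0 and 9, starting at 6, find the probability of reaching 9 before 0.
P(hit 9 before 0) = (1 − (7/6)^6) / (1 − (7/6)^9) = 120744/238393

Let u_k denote P(reach 9 before 0 | start at k). Boundary: u_0 = 0, u_9 = 1. Recurrence: u_k = 6/13·u_{k+1} + 7/13·u_{k-1} for 1 ≤ k ≤ 8. Try u_k = A + B·r^k with r = q/p = (7/13)/(6/13) = 7/6. Substitution satisfies the recurrence; boundary conditions give:
  u_k = (1 − r^k) / (1 − r^N) = (1 − (7/6)^6) / (1 − (7/6)^9) = 120744/238393.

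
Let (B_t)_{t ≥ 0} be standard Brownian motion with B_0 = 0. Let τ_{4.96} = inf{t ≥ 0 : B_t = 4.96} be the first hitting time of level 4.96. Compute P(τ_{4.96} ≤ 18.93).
P(τ_{4.96} ≤ 18.93) = 2(1 − Φ(4.96/√18.93)) = 2(1 − Φ(1.1400)) ≈ 0.2543

By the reflection principle for standard BM, P(τ_b ≤ t) = 2 · P(B_t ≥ b). Since B_t ~ N(0, t), P(B_t ≥ 4.96) = 1 − Φ(4.96/√t) = 1 − Φ(4.96/√18.93) = 1 − Φ(1.1400) ≈ 0.12714. Doubling: P(τ_{4.96} ≤ 18.93) ≈ 2 · 0.12714 = 0.25428 ≈ 0.2543.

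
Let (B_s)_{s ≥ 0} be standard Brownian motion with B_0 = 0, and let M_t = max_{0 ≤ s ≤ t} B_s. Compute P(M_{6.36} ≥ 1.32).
P(M_{6.36} ≥ 1.32) = 2·P(B_{6.36} ≥ 1.32) = 2(1 − Φ(1.32/√6.36)) ≈ 0.6007

By the reflection principle for Brownian motion, P(M_t ≥ a) = 2 · P(B_t ≥ a) for a ≥ 0. Since B_t ~ N(0, t), P(B_t ≥ 1.32) = 1 − Φ(1.32/√t) = 1 − Φ(1.32/√6.36) = 1 − Φ(0.5234). So
  P(M_{6.36} ≥ 1.32) = 2(1 − Φ(0.5234)) ≈ 0.6007.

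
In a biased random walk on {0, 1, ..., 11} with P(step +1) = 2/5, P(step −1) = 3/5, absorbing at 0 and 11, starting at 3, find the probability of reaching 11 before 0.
P(hit 11 before 0) = (1 − (3/2)^3) / (1 − (3/2)^11) = 4864/175099

Let u_k denote P(reach 11 before 0 | start at k). Boundary: u_0 = 0, u_11 = 1. Recurrence: u_k = 2/5·u_{k+1} + 3/5·u_{k-1} for 1 ≤ k ≤ 10. Try u_k = A + B·r^k with r = q/p = (3/5)/(2/5) = 3/2. Substitution satisfies the recurrence; boundary conditions give:
  u_k = (1 − r^k) / (1 − r^N) = (1 − (3/2)^3) / (1 − (3/2)^11) = 4864/175099.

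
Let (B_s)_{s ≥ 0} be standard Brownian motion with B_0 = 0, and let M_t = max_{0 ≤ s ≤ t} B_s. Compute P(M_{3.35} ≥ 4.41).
P(M_{3.35} ≥ 4.41) = 2·P(B_{3.35} ≥ 4.41) = 2(1 − Φ(4.41/√3.35)) ≈ 0.0160

By the reflection principle for Brownian motion, P(M_t ≥ a) = 2 · P(B_t ≥ a) for a ≥ 0. Since B_t ~ N(0, t), P(B_t ≥ 4.41) = 1 − Φ(4.41/√t) = 1 − Φ(4.41/√3.35) = 1 − Φ(2.4094). So
  P(M_{3.35} ≥ 4.41) = 2(1 − Φ(2.4094)) ≈ 0.0160.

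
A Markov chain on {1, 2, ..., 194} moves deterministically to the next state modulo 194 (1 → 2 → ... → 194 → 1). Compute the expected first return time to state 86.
E[T_86 | X_0 = 86] = 194

The chain cycles deterministically, so starting at state 86 it returns in exactly 194 steps. Equivalently, the stationary distribution is uniform π_j = 1/194 for every state j, so by Kac's formula E[T_86] = 1/π_86 = 194.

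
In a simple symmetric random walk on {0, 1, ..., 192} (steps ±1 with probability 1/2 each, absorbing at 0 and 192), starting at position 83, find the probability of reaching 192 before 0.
P(hit 192 before 0) = 83/192

Let u_k = P(hit 192 before 0 | start at k). Then u_0 = 0, u_192 = 1, and u_k = u_{k-1}/2 + u_{k+1}/2 for 1 ≤ k ≤ 191. This harmonic recurrence is solved by u_k = k/192, giving u_83 = 83/192.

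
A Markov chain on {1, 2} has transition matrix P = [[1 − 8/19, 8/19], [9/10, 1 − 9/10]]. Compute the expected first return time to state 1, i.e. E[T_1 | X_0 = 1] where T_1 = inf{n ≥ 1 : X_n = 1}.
E[T_1 | X_0 = 1] = 1/π_1 = 251/171

For an irreducible recurrent Markov chain with stationary distribution π, E[T_i | X_0 = i] = 1/π_i (Kac's formula). Here π_1 = (9/10)/(8/19 + 9/10) = (9/10)/(251/190) = 171/251, so E[T_1 | X_0 = 1] = 1/π_1 = (8/19 + 9/10)/(9/10) = (251/190)/(9/10) = 251/171.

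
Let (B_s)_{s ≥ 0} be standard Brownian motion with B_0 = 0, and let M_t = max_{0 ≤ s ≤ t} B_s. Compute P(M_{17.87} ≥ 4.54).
P(M_{17.87} ≥ 4.54) = 2·P(B_{17.87} ≥ 4.54) = 2(1 − Φ(4.54/√17.87)) ≈ 0.2828

By the reflection principle for Brownian motion, P(M_t ≥ a) = 2 · P(B_t ≥ a) for a ≥ 0. Since B_t ~ N(0, t), P(B_t ≥ 4.54) = 1 − Φ(4.54/√t) = 1 − Φ(4.54/√17.87) = 1 − Φ(1.0740). So
  P(M_{17.87} ≥ 4.54) = 2(1 − Φ(1.0740)) ≈ 0.2828.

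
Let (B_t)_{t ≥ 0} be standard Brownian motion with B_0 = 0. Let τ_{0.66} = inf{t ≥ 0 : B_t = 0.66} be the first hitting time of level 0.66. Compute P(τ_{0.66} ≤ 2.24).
P(τ_{0.66} ≤ 2.24) = 2(1 − Φ(0.66/√2.24)) = 2(1 − Φ(0.4410)) ≈ 0.6592

By the reflection principle for standard BM, P(τ_b ≤ t) = 2 · P(B_t ≥ b). Since B_t ~ N(0, t), P(B_t ≥ 0.66) = 1 − Φ(0.66/√t) = 1 − Φ(0.66/√2.24) = 1 − Φ(0.4410) ≈ 0.32961. Doubling: P(τ_{0.66} ≤ 2.24) ≈ 2 · 0.32961 = 0.65922 ≈ 0.6592.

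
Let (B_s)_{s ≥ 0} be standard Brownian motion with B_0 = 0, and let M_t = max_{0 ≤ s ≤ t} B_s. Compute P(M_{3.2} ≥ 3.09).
P(M_{3.2} ≥ 3.09) = 2·P(B_{3.2} ≥ 3.09) = 2(1 − Φ(3.09/√3.2)) ≈ 0.0841

By the reflection principle for Brownian motion, P(M_t ≥ a) = 2 · P(B_t ≥ a) for a ≥ 0. Since B_t ~ N(0, t), P(B_t ≥ 3.09) = 1 − Φ(3.09/√t) = 1 − Φ(3.09/√3.2) = 1 − Φ(1.7274). So
  P(M_{3.2} ≥ 3.09) = 2(1 − Φ(1.7274)) ≈ 0.0841.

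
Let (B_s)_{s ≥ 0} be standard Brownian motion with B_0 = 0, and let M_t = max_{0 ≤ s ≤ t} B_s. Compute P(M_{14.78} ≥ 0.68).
P(M_{14.78} ≥ 0.68) = 2·P(B_{14.78} ≥ 0.68) = 2(1 − Φ(0.68/√14.78)) ≈ 0.8596

By the reflection principle for Brownian motion, P(M_t ≥ a) = 2 · P(B_t ≥ a) for a ≥ 0. Since B_t ~ N(0, t), P(B_t ≥ 0.68) = 1 − Φ(0.68/√t) = 1 − Φ(0.68/√14.78) = 1 − Φ(0.1769). So
  P(M_{14.78} ≥ 0.68) = 2(1 − Φ(0.1769)) ≈ 0.8596.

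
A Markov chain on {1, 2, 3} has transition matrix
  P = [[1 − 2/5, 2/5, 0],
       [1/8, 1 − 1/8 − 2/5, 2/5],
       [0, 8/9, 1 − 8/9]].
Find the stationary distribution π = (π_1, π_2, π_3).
π = (25/141, 80/141, 12/47)

This is a birth-death chain on three states, which satisfies detailed balance: π_1 · P_{12} = π_2 · P_{21} and π_2 · P_{23} = π_3 · P_{32}.
From π_1 · 2/5 = π_2 · 1/8: π_2/π_1 = (2/5)/(1/8) = 16/5.
From π_2 · 2/5 = π_3 · 8/9: π_3/π_2 = (2/5)/(8/9) = 9/20.
Take π_1 proportional to 1; then unnormalized π = (1, 16/5, 36/25). Normalize by dividing by the sum 141/25:
  π = (25/141, 80/141, 12/47).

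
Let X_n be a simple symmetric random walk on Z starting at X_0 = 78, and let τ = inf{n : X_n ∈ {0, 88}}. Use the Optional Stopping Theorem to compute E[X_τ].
E[X_τ] = 78

X_n is a martingale and τ is a bounded-mean stopping time (indeed τ is finite a.s. with bounded expectation since the walk is in a bounded region). By the OST, E[X_τ] = E[X_0] = 78. Equivalently: E[X_τ] = 88 · P(hit 88 first) + 0 · P(hit 0 first) = 88 · (78/88) = 78.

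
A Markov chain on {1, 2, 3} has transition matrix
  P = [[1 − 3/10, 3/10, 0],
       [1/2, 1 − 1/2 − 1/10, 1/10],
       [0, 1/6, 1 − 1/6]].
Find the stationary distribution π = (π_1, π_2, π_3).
π = (25/49, 15/49, 9/49)

This is a birth-death chain on three states, which satisfies detailed balance: π_1 · P_{12} = π_2 · P_{21} and π_2 · P_{23} = π_3 · P_{32}.
From π_1 · 3/10 = π_2 · 1/2: π_2/π_1 = (3/10)/(1/2) = 3/5.
From π_2 · 1/10 = π_3 · 1/6: π_3/π_2 = (1/10)/(1/6) = 3/5.
Take π_1 proportional to 1; then unnormalized π = (1, 3/5, 9/25). Normalize by dividing by the sum 49/25:
  π = (25/49, 15/49, 9/49).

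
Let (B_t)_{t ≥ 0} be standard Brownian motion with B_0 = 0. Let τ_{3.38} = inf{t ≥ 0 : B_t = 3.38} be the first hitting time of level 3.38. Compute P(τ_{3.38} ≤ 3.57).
P(τ_{3.38} ≤ 3.57) = 2(1 − Φ(3.38/√3.57)) = 2(1 − Φ(1.7889)) ≈ 0.0736

By the reflection principle for standard BM, P(τ_b ≤ t) = 2 · P(B_t ≥ b). Since B_t ~ N(0, t), P(B_t ≥ 3.38) = 1 − Φ(3.38/√t) = 1 − Φ(3.38/√3.57) = 1 − Φ(1.7889) ≈ 0.03682. Doubling: P(τ_{3.38} ≤ 3.57) ≈ 2 · 0.03682 = 0.07364 ≈ 0.0736.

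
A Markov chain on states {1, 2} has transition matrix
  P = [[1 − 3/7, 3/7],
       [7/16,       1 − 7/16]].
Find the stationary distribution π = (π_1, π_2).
π_1 = 49/97, π_2 = 48/97

Solve πP = π with π_1 + π_2 = 1. From πP = π: π_1 · (1 − 3/7) + π_2 · 7/16 = π_1 ⇒ π_2 · 7/16 = π_1 · 3/7 ⇒ π_2/π_1 = (3/7)/(7/16) = 48/49. Together with π_1 + π_2 = 1:
  π_1 = (7/16)/(3/7 + 7/16) = (7/16)/(97/112) = 49/97,
  π_2 = (3/7)/(3/7 + 7/16) = (3/7)/(97/112) = 48/97.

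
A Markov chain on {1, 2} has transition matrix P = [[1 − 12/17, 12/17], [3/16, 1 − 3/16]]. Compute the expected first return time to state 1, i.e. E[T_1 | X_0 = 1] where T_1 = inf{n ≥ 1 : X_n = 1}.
E[T_1 | X_0 = 1] = 1/π_1 = 81/17

For an irreducible recurrent Markov chain with stationary distribution π, E[T_i | X_0 = i] = 1/π_i (Kac's formula). Here π_1 = (3/16)/(12/17 + 3/16) = (3/16)/(243/272) = 17/81, so E[T_1 | X_0 = 1] = 1/π_1 = (12/17 + 3/16)/(3/16) = (243/272)/(3/16) = 81/17.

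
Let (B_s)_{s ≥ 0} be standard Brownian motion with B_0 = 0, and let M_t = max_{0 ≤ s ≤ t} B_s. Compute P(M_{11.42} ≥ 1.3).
P(M_{11.42} ≥ 1.3) = 2·P(B_{11.42} ≥ 1.3) = 2(1 − Φ(1.3/√11.42)) ≈ 0.7005

By the reflection principle for Brownian motion, P(M_t ≥ a) = 2 · P(B_t ≥ a) for a ≥ 0. Since B_t ~ N(0, t), P(B_t ≥ 1.3) = 1 − Φ(1.3/√t) = 1 − Φ(1.3/√11.42) = 1 − Φ(0.3847). So
  P(M_{11.42} ≥ 1.3) = 2(1 − Φ(0.3847)) ≈ 0.7005.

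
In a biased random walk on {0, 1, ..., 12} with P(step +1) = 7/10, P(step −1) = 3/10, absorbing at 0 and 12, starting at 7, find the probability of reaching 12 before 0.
P(hit 12 before 0) = (1 − (3/7)^7) / (1 − (3/7)^12) = 3451132573/3460188940

Let u_k denote P(reach 12 before 0 | start at k). Boundary: u_0 = 0, u_12 = 1. Recurrence: u_k = 7/10·u_{k+1} + 3/10·u_{k-1} for 1 ≤ k ≤ 11. Try u_k = A + B·r^k with r = q/p = (3/10)/(7/10) = 3/7. Substitution satisfies the recurrence; boundary conditions give:
  u_k = (1 − r^k) / (1 − r^N) = (1 − (3/7)^7) / (1 − (3/7)^12) = 3451132573/3460188940.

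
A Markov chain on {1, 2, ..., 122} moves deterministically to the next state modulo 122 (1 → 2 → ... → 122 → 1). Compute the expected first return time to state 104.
E[T_104 | X_0 = 104] = 122

The chain cycles deterministically, so starting at state 104 it returns in exactly 122 steps. Equivalently, the stationary distribution is uniform π_j = 1/122 for every state j, so by Kac's formula E[T_104] = 1/π_104 = 122.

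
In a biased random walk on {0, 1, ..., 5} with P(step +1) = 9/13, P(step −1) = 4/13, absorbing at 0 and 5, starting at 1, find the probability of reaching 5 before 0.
P(hit 5 before 0) = (1 − (4/9)^1) / (1 − (4/9)^5) = 6561/11605

Let u_k denote P(reach 5 before 0 | start at k). Boundary: u_0 = 0, u_5 = 1. Recurrence: u_k = 9/13·u_{k+1} + 4/13·u_{k-1} for 1 ≤ k ≤ 4. Try u_k = A + B·r^k with r = q/p = (4/13)/(9/13) = 4/9. Substitution satisfies the recurrence; boundary conditions give:
  u_k = (1 − r^k) / (1 − r^N) = (1 − (4/9)^1) / (1 − (4/9)^5) = 6561/11605.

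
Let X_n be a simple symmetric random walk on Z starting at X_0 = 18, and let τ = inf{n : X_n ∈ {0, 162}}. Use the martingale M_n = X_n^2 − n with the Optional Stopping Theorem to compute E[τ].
E[τ] = 2592

M_n = X_n^2 − n is a martingale (since E[X_{n+1}^2 | F_n] = X_n^2 + 1). By OST (τ has finite mean in a bounded region), E[M_τ] = E[M_0] = X_0^2 − 0 = 18^2 = 324. Also E[M_τ] = E[X_τ^2] − E[τ]. The walk exits at 0 or 162, with P(hit 162 first) = 18/162, so E[X_τ^2] = 162^2 · 18/162 + 0 = 2916. Thus E[τ] = E[X_τ^2] − E[M_τ] = 2916 − 324 = 2592 = 18(162 − 18) = 2592.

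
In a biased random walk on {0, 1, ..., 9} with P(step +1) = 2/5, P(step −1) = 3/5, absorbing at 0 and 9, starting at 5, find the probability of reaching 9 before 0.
P(hit 9 before 0) = (1 − (3/2)^5) / (1 − (3/2)^9) = 3376/19171

Let u_k denote P(reach 9 before 0 | start at k). Boundary: u_0 = 0, u_9 = 1. Recurrence: u_k = 2/5·u_{k+1} + 3/5·u_{k-1} for 1 ≤ k ≤ 8. Try u_k = A + B·r^k with r = q/p = (3/5)/(2/5) = 3/2. Substitution satisfies the recurrence; boundary conditions give:
  u_k = (1 − r^k) / (1 − r^N) = (1 − (3/2)^5) / (1 − (3/2)^9) = 3376/19171.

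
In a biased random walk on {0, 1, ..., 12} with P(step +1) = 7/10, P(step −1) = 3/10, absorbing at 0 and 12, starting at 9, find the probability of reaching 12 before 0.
P(hit 12 before 0) = (1 − (3/7)^9) / (1 − (3/7)^12) = 43780177/43799860

Let u_k denote P(reach 12 before 0 | start at k). Boundary: u_0 = 0, u_12 = 1. Recurrence: u_k = 7/10·u_{k+1} + 3/10·u_{k-1} for 1 ≤ k ≤ 11. Try u_k = A + B·r^k with r = q/p = (3/10)/(7/10) = 3/7. Substitution satisfies the recurrence; boundary conditions give:
  u_k = (1 − r^k) / (1 − r^N) = (1 − (3/7)^9) / (1 − (3/7)^12) = 43780177/43799860.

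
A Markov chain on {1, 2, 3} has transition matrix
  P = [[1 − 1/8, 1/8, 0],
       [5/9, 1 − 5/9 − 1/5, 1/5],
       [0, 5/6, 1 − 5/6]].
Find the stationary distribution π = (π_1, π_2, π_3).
π = (1000/1279, 225/1279, 54/1279)

This is a birth-death chain on three states, which satisfies detailed balance: π_1 · P_{12} = π_2 · P_{21} and π_2 · P_{23} = π_3 · P_{32}.
From π_1 · 1/8 = π_2 · 5/9: π_2/π_1 = (1/8)/(5/9) = 9/40.
From π_2 · 1/5 = π_3 · 5/6: π_3/π_2 = (1/5)/(5/6) = 6/25.
Take π_1 proportional to 1; then unnormalized π = (1, 9/40, 27/500). Normalize by dividing by the sum 1279/1000:
  π = (1000/1279, 225/1279, 54/1279).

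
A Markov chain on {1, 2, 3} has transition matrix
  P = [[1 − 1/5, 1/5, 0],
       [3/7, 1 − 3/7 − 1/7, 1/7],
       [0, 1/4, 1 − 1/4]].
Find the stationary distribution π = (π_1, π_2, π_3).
π = (15/26, 7/26, 2/13)

This is a birth-death chain on three states, which satisfies detailed balance: π_1 · P_{12} = π_2 · P_{21} and π_2 · P_{23} = π_3 · P_{32}.
From π_1 · 1/5 = π_2 · 3/7: π_2/π_1 = (1/5)/(3/7) = 7/15.
From π_2 · 1/7 = π_3 · 1/4: π_3/π_2 = (1/7)/(1/4) = 4/7.
Take π_1 proportional to 1; then unnormalized π = (1, 7/15, 4/15). Normalize by dividing by the sum 26/15:
  π = (15/26, 7/26, 2/13).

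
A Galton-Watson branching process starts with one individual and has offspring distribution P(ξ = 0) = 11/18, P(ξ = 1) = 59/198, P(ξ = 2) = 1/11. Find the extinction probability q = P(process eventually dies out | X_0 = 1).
q = 1

Mean offspring μ = 0·11/18 + 1·59/198 + 2·1/11 = 95/198 ≤ 1. For μ ≤ 1 with offspring not concentrated at 1, the Galton-Watson process goes extinct almost surely, so q = 1.
(Algebraic check: The pgf is f(s) = 11/18 + 59/198·s + 1/11·s². The extinction probability q is the smallest fixed point of f in [0, 1]. Setting s = f(s):
  1/11·s² + (59/198 − 1)·s + 11/18 = 0
  1/11·s² − (11/18 + 1/11)·s + 11/18 = 0
which factors as (s − 1)·(1/11·s − 11/18) = 0, giving roots s = 1 and s = (11/18)/(1/11) = 121/18. Since 121/18 ≥ 1, the smallest root in [0, 1] is s = 1.)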